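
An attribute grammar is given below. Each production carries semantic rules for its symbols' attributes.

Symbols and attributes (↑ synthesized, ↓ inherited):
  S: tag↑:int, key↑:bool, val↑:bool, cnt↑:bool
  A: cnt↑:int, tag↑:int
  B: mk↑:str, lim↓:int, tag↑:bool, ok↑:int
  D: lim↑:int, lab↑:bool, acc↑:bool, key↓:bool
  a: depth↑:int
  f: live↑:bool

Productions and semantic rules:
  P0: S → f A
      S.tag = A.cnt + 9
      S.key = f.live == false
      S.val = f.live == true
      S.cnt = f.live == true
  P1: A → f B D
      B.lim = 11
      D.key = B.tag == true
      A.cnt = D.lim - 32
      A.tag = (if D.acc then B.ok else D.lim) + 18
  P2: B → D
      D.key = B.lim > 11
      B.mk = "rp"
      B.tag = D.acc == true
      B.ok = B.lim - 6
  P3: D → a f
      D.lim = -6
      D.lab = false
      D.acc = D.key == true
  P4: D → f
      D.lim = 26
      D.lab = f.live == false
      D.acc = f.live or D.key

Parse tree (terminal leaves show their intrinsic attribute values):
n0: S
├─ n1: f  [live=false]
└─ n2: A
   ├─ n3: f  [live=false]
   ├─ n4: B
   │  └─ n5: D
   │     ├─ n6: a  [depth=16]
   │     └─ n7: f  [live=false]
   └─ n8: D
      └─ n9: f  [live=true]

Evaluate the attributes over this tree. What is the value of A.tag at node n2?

1. n1.live = false  [terminal]
2. n3.live = false  [terminal]
3. n4.lim = 11  [11]
4. n5.key = false  [B.lim > 11]
5. n6.depth = 16  [terminal]
6. n7.live = false  [terminal]
7. n5.lim = -6  [-6]
8. n5.lab = false  [false]
9. n5.acc = false  [D.key == true]
10. n4.mk = "rp"  ["rp"]
11. n4.tag = false  [D.acc == true]
12. n4.ok = 5  [B.lim - 6]
13. n8.key = false  [B.tag == true]
14. n9.live = true  [terminal]
15. n8.lim = 26  [26]
16. n8.lab = false  [f.live == false]
17. n8.acc = true  [f.live or D.key]
18. n2.cnt = -6  [D.lim - 32]
19. n2.tag = 23  [(if D.acc then B.ok else D.lim) + 18]
20. n0.tag = 3  [A.cnt + 9]
21. n0.key = true  [f.live == false]
22. n0.val = false  [f.live == true]
23. n0.cnt = false  [f.live == true]

23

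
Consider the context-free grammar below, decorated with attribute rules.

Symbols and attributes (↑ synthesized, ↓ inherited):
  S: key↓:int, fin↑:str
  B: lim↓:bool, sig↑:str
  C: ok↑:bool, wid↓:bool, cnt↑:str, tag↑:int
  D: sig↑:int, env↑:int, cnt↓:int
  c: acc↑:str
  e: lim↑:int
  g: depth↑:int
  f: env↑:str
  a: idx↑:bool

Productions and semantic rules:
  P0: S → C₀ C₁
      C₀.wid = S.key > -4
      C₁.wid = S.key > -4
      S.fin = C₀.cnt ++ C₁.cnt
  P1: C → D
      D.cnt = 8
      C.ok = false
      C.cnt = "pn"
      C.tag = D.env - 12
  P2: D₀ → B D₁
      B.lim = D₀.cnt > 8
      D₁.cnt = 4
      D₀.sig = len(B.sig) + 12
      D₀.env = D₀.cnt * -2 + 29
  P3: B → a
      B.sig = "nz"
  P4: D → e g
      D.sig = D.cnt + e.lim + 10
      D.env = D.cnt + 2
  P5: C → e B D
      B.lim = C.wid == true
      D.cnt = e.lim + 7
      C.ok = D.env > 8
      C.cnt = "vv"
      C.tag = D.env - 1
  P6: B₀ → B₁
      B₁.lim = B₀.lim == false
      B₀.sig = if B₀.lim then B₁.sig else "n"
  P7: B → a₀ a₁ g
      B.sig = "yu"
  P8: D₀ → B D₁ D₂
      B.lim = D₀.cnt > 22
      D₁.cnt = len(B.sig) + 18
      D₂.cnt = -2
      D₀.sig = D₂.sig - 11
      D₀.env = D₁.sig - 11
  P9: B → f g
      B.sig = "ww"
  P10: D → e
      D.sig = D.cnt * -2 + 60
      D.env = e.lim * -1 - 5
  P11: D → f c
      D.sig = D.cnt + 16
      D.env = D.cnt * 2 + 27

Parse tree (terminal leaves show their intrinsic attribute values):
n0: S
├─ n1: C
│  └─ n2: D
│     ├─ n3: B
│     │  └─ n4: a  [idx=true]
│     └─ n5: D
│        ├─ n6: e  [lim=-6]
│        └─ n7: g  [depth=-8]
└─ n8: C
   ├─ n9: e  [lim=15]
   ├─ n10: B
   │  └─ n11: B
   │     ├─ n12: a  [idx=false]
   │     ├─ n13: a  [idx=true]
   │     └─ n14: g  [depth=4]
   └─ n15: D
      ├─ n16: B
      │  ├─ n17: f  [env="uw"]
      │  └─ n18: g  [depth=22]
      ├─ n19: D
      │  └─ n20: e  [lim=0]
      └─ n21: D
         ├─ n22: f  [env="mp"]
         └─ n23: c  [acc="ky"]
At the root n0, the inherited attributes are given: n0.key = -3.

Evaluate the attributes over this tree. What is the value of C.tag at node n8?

1. n0.key = -3  [given at root]
2. n1.wid = true  [S.key > -4]
3. n2.cnt = 8  [8]
4. n3.lim = false  [D₀.cnt > 8]
5. n4.idx = true  [terminal]
6. n3.sig = "nz"  ["nz"]
7. n5.cnt = 4  [4]
8. n6.lim = -6  [terminal]
9. n7.depth = -8  [terminal]
10. n5.sig = 8  [D.cnt + e.lim + 10]
11. n5.env = 6  [D.cnt + 2]
12. n2.sig = 14  [len(B.sig) + 12]
13. n2.env = 13  [D₀.cnt * -2 + 29]
14. n1.ok = false  [false]
15. n1.cnt = "pn"  ["pn"]
16. n1.tag = 1  [D.env - 12]
17. n8.wid = true  [S.key > -4]
18. n9.lim = 15  [terminal]
19. n10.lim = true  [C.wid == true]
20. n11.lim = false  [B₀.lim == false]
21. n12.idx = false  [terminal]
22. n13.idx = true  [terminal]
23. n14.depth = 4  [terminal]
24. n11.sig = "yu"  ["yu"]
25. n10.sig = "yu"  [if B₀.lim then B₁.sig else "n"]
26. n15.cnt = 22  [e.lim + 7]
27. n16.lim = false  [D₀.cnt > 22]
28. n17.env = "uw"  [terminal]
29. n18.depth = 22  [terminal]
30. n16.sig = "ww"  ["ww"]
31. n19.cnt = 20  [len(B.sig) + 18]
32. n20.lim = 0  [terminal]
33. n19.sig = 20  [D.cnt * -2 + 60]
34. n19.env = -5  [e.lim * -1 - 5]
35. n21.cnt = -2  [-2]
36. n22.env = "mp"  [terminal]
37. n23.acc = "ky"  [terminal]
38. n21.sig = 14  [D.cnt + 16]
39. n21.env = 23  [D.cnt * 2 + 27]
40. n15.sig = 3  [D₂.sig - 11]
41. n15.env = 9  [D₁.sig - 11]
42. n8.ok = true  [D.env > 8]
43. n8.cnt = "vv"  ["vv"]
44. n8.tag = 8  [D.env - 1]
45. n0.fin = "pnvv"  [C₀.cnt ++ C₁.cnt]

8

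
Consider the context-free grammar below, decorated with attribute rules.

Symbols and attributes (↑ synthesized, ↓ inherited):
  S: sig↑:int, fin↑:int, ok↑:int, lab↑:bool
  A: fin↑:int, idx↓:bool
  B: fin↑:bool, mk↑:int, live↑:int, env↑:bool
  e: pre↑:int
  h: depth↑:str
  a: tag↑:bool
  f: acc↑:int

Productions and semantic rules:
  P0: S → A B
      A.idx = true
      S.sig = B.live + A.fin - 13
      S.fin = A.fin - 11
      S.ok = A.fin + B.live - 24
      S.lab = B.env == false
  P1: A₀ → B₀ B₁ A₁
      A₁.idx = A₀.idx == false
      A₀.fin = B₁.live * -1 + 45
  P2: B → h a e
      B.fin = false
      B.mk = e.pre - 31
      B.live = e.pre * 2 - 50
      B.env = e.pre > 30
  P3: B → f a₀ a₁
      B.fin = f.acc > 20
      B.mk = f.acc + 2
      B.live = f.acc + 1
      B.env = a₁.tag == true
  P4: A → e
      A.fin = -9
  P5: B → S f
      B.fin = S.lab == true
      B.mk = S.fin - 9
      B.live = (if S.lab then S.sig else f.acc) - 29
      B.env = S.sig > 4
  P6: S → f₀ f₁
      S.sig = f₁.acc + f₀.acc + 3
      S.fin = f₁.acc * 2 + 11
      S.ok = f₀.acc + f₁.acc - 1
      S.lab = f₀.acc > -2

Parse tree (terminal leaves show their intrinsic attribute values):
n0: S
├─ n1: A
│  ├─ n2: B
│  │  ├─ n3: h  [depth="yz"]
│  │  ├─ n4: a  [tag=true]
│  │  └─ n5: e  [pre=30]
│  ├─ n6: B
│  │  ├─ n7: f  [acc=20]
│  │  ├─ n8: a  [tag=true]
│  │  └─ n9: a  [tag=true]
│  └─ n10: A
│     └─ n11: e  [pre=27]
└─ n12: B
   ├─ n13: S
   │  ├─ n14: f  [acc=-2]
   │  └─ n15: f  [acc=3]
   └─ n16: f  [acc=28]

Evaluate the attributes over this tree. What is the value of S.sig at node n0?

1. n1.idx = true  [true]
2. n3.depth = "yz"  [terminal]
3. n4.tag = true  [terminal]
4. n5.pre = 30  [terminal]
5. n2.fin = false  [false]
6. n2.mk = -1  [e.pre - 31]
7. n2.live = 10  [e.pre * 2 - 50]
8. n2.env = false  [e.pre > 30]
9. n7.acc = 20  [terminal]
10. n8.tag = true  [terminal]
11. n9.tag = true  [terminal]
12. n6.fin = false  [f.acc > 20]
13. n6.mk = 22  [f.acc + 2]
14. n6.live = 21  [f.acc + 1]
15. n6.env = true  [a₁.tag == true]
16. n10.idx = false  [A₀.idx == false]
17. n11.pre = 27  [terminal]
18. n10.fin = -9  [-9]
19. n1.fin = 24  [B₁.live * -1 + 45]
20. n14.acc = -2  [terminal]
21. n15.acc = 3  [terminal]
22. n13.sig = 4  [f₁.acc + f₀.acc + 3]
23. n13.fin = 17  [f₁.acc * 2 + 11]
24. n13.ok = 0  [f₀.acc + f₁.acc - 1]
25. n13.lab = false  [f₀.acc > -2]
26. n16.acc = 28  [terminal]
27. n12.fin = false  [S.lab == true]
28. n12.mk = 8  [S.fin - 9]
29. n12.live = -1  [(if S.lab then S.sig else f.acc) - 29]
30. n12.env = false  [S.sig > 4]
31. n0.sig = 10  [B.live + A.fin - 13]
32. n0.fin = 13  [A.fin - 11]
33. n0.ok = -1  [A.fin + B.live - 24]
34. n0.lab = true  [B.env == false]

10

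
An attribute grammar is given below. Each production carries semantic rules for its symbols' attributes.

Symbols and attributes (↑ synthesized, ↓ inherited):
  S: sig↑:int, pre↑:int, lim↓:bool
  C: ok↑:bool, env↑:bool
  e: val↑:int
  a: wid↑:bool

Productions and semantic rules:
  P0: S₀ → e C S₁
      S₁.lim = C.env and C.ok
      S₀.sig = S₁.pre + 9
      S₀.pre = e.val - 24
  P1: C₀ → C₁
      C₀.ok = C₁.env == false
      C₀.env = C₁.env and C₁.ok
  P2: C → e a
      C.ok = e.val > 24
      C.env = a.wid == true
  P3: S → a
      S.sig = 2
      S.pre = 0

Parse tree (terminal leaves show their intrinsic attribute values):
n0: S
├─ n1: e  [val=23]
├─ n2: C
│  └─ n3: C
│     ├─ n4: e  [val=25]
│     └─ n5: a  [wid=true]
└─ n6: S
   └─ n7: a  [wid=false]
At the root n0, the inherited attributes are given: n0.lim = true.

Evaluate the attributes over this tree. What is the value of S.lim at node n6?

1. n0.lim = true  [given at root]
2. n1.val = 23  [terminal]
3. n4.val = 25  [terminal]
4. n5.wid = true  [terminal]
5. n3.ok = true  [e.val > 24]
6. n3.env = true  [a.wid == true]
7. n2.ok = false  [C₁.env == false]
8. n2.env = true  [C₁.env and C₁.ok]
9. n6.lim = false  [C.env and C.ok]
10. n7.wid = false  [terminal]
11. n6.sig = 2  [2]
12. n6.pre = 0  [0]
13. n0.sig = 9  [S₁.pre + 9]
14. n0.pre = -1  [e.val - 24]

false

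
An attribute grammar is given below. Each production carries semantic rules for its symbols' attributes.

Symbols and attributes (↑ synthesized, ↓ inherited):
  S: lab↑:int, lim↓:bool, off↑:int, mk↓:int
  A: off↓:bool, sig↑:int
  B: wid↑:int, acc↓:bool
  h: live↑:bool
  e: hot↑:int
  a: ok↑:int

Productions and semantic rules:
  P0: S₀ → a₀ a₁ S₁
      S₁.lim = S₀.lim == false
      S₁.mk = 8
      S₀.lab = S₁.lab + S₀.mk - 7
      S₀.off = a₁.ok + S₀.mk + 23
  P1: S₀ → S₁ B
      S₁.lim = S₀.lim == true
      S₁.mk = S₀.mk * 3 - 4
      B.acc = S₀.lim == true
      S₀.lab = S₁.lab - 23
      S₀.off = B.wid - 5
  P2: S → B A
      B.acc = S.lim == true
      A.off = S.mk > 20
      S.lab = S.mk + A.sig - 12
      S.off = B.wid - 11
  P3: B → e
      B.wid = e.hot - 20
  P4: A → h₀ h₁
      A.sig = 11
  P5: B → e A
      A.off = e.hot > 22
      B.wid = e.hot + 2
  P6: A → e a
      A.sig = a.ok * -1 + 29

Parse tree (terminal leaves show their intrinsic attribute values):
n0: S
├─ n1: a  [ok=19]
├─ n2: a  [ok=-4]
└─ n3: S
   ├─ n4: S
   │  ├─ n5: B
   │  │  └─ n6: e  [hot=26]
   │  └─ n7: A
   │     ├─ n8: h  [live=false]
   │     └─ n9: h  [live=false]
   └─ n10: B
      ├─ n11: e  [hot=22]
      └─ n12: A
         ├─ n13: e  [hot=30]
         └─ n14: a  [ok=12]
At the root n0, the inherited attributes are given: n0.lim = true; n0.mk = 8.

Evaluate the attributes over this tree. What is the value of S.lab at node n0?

-3

1. n0.lim = true  [given at root]
2. n0.mk = 8  [given at root]
3. n1.ok = 19  [terminal]
4. n2.ok = -4  [terminal]
5. n3.lim = false  [S₀.lim == false]
6. n3.mk = 8  [8]
7. n4.lim = false  [S₀.lim == true]
8. n4.mk = 20  [S₀.mk * 3 - 4]
9. n5.acc = false  [S.lim == true]
10. n6.hot = 26  [terminal]
11. n5.wid = 6  [e.hot - 20]
12. n7.off = false  [S.mk > 20]
13. n8.live = false  [terminal]
14. n9.live = false  [terminal]
15. n7.sig = 11  [11]
16. n4.lab = 19  [S.mk + A.sig - 12]
17. n4.off = -5  [B.wid - 11]
18. n10.acc = false  [S₀.lim == true]
19. n11.hot = 22  [terminal]
20. n12.off = false  [e.hot > 22]
21. n13.hot = 30  [terminal]
22. n14.ok = 12  [terminal]
23. n12.sig = 17  [a.ok * -1 + 29]
24. n10.wid = 24  [e.hot + 2]
25. n3.lab = -4  [S₁.lab - 23]
26. n3.off = 19  [B.wid - 5]
27. n0.lab = -3  [S₁.lab + S₀.mk - 7]
28. n0.off = 27  [a₁.ok + S₀.mk + 23]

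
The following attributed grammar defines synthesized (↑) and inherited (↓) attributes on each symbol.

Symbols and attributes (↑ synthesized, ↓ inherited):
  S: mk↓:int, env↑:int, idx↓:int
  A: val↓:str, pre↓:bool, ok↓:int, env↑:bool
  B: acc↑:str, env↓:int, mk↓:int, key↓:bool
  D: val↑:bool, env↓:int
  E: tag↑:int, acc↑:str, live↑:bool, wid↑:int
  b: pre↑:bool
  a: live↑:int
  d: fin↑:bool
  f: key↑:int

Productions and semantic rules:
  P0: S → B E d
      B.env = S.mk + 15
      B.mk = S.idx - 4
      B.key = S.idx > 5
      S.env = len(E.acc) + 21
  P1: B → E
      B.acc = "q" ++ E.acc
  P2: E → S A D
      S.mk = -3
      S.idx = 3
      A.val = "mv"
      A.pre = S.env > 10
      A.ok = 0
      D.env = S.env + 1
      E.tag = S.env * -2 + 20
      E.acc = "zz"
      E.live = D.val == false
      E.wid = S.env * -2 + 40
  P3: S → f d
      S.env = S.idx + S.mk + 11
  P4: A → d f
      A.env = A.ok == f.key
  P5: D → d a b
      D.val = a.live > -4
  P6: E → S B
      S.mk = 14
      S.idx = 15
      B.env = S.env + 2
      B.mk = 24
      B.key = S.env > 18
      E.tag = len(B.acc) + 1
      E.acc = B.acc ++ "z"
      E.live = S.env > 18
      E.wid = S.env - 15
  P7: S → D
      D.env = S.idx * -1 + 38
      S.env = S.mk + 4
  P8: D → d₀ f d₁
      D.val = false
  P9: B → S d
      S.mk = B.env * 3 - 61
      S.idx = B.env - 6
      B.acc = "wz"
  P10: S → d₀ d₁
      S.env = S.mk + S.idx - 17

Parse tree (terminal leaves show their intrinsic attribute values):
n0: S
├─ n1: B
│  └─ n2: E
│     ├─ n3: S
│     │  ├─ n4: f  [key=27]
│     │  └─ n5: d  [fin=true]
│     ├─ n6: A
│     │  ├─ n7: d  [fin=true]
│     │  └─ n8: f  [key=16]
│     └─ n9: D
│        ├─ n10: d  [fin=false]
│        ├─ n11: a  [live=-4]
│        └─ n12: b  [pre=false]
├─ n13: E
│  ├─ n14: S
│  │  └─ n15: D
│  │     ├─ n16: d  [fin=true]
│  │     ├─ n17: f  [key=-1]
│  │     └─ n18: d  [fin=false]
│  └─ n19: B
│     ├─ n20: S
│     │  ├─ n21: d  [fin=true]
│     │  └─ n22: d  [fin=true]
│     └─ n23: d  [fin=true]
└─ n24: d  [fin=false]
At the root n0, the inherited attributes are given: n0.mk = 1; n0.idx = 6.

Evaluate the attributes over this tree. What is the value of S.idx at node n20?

1. n0.mk = 1  [given at root]
2. n0.idx = 6  [given at root]
3. n1.env = 16  [S.mk + 15]
4. n1.mk = 2  [S.idx - 4]
5. n1.key = true  [S.idx > 5]
6. n3.mk = -3  [-3]
7. n3.idx = 3  [3]
8. n4.key = 27  [terminal]
9. n5.fin = true  [terminal]
10. n3.env = 11  [S.idx + S.mk + 11]
11. n6.val = "mv"  ["mv"]
12. n6.pre = true  [S.env > 10]
13. n6.ok = 0  [0]
14. n7.fin = true  [terminal]
15. n8.key = 16  [terminal]
16. n6.env = false  [A.ok == f.key]
17. n9.env = 12  [S.env + 1]
18. n10.fin = false  [terminal]
19. n11.live = -4  [terminal]
20. n12.pre = false  [terminal]
21. n9.val = false  [a.live > -4]
22. n2.tag = -2  [S.env * -2 + 20]
23. n2.acc = "zz"  ["zz"]
24. n2.live = true  [D.val == false]
25. n2.wid = 18  [S.env * -2 + 40]
26. n1.acc = "qzz"  ["q" ++ E.acc]
27. n14.mk = 14  [14]
28. n14.idx = 15  [15]
29. n15.env = 23  [S.idx * -1 + 38]
30. n16.fin = true  [terminal]
31. n17.key = -1  [terminal]
32. n18.fin = false  [terminal]
33. n15.val = false  [false]
34. n14.env = 18  [S.mk + 4]
35. n19.env = 20  [S.env + 2]
36. n19.mk = 24  [24]
37. n19.key = false  [S.env > 18]
38. n20.mk = -1  [B.env * 3 - 61]
39. n20.idx = 14  [B.env - 6]
40. n21.fin = true  [terminal]
41. n22.fin = true  [terminal]
42. n20.env = -4  [S.mk + S.idx - 17]
43. n23.fin = true  [terminal]
44. n19.acc = "wz"  ["wz"]
45. n13.tag = 3  [len(B.acc) + 1]
46. n13.acc = "wzz"  [B.acc ++ "z"]
47. n13.live = false  [S.env > 18]
48. n13.wid = 3  [S.env - 15]
49. n24.fin = false  [terminal]
50. n0.env = 24  [len(E.acc) + 21]

14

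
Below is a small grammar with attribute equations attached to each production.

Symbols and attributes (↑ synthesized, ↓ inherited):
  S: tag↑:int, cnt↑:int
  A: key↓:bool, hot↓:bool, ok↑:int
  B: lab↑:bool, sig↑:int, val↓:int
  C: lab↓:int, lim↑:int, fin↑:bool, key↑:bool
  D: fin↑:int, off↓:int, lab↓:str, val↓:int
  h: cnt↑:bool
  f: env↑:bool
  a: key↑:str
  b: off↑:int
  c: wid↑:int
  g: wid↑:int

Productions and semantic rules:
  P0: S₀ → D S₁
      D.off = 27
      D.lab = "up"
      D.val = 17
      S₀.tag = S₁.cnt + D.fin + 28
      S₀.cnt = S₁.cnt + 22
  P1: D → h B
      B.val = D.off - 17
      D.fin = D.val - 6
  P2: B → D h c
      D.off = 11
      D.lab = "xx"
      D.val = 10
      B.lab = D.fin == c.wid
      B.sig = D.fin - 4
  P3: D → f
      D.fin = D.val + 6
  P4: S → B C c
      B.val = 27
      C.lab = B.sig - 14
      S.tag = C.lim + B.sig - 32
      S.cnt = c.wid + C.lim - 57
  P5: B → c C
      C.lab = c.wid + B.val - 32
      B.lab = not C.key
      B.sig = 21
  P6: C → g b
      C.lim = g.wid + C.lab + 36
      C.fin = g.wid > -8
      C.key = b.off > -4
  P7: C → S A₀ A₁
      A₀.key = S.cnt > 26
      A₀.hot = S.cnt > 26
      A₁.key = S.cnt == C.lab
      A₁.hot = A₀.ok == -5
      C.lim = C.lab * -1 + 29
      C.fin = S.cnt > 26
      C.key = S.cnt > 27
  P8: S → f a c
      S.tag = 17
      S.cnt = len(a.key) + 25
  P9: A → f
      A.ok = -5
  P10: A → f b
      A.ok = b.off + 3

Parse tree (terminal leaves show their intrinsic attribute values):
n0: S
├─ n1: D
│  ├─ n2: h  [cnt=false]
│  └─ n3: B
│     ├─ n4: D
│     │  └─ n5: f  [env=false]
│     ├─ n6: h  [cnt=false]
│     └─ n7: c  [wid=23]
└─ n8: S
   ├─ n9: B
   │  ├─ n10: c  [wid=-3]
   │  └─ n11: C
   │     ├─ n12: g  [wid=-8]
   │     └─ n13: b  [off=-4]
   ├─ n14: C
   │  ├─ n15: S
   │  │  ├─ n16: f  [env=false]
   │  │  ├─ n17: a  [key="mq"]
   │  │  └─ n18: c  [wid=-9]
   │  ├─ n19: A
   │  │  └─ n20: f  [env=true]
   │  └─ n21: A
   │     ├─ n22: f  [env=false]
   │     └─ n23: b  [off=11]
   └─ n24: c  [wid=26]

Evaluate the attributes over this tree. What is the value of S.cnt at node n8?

1. n1.off = 27  [27]
2. n1.lab = "up"  ["up"]
3. n1.val = 17  [17]
4. n2.cnt = false  [terminal]
5. n3.val = 10  [D.off - 17]
6. n4.off = 11  [11]
7. n4.lab = "xx"  ["xx"]
8. n4.val = 10  [10]
9. n5.env = false  [terminal]
10. n4.fin = 16  [D.val + 6]
11. n6.cnt = false  [terminal]
12. n7.wid = 23  [terminal]
13. n3.lab = false  [D.fin == c.wid]
14. n3.sig = 12  [D.fin - 4]
15. n1.fin = 11  [D.val - 6]
16. n9.val = 27  [27]
17. n10.wid = -3  [terminal]
18. n11.lab = -8  [c.wid + B.val - 32]
19. n12.wid = -8  [terminal]
20. n13.off = -4  [terminal]
21. n11.lim = 20  [g.wid + C.lab + 36]
22. n11.fin = false  [g.wid > -8]
23. n11.key = false  [b.off > -4]
24. n9.lab = true  [not C.key]
25. n9.sig = 21  [21]
26. n14.lab = 7  [B.sig - 14]
27. n16.env = false  [terminal]
28. n17.key = "mq"  [terminal]
29. n18.wid = -9  [terminal]
30. n15.tag = 17  [17]
31. n15.cnt = 27  [len(a.key) + 25]
32. n19.key = true  [S.cnt > 26]
33. n19.hot = true  [S.cnt > 26]
34. n20.env = true  [terminal]
35. n19.ok = -5  [-5]
36. n21.key = false  [S.cnt == C.lab]
37. n21.hot = true  [A₀.ok == -5]
38. n22.env = false  [terminal]
39. n23.off = 11  [terminal]
40. n21.ok = 14  [b.off + 3]
41. n14.lim = 22  [C.lab * -1 + 29]
42. n14.fin = true  [S.cnt > 26]
43. n14.key = false  [S.cnt > 27]
44. n24.wid = 26  [terminal]
45. n8.tag = 11  [C.lim + B.sig - 32]
46. n8.cnt = -9  [c.wid + C.lim - 57]
47. n0.tag = 30  [S₁.cnt + D.fin + 28]
48. n0.cnt = 13  [S₁.cnt + 22]

-9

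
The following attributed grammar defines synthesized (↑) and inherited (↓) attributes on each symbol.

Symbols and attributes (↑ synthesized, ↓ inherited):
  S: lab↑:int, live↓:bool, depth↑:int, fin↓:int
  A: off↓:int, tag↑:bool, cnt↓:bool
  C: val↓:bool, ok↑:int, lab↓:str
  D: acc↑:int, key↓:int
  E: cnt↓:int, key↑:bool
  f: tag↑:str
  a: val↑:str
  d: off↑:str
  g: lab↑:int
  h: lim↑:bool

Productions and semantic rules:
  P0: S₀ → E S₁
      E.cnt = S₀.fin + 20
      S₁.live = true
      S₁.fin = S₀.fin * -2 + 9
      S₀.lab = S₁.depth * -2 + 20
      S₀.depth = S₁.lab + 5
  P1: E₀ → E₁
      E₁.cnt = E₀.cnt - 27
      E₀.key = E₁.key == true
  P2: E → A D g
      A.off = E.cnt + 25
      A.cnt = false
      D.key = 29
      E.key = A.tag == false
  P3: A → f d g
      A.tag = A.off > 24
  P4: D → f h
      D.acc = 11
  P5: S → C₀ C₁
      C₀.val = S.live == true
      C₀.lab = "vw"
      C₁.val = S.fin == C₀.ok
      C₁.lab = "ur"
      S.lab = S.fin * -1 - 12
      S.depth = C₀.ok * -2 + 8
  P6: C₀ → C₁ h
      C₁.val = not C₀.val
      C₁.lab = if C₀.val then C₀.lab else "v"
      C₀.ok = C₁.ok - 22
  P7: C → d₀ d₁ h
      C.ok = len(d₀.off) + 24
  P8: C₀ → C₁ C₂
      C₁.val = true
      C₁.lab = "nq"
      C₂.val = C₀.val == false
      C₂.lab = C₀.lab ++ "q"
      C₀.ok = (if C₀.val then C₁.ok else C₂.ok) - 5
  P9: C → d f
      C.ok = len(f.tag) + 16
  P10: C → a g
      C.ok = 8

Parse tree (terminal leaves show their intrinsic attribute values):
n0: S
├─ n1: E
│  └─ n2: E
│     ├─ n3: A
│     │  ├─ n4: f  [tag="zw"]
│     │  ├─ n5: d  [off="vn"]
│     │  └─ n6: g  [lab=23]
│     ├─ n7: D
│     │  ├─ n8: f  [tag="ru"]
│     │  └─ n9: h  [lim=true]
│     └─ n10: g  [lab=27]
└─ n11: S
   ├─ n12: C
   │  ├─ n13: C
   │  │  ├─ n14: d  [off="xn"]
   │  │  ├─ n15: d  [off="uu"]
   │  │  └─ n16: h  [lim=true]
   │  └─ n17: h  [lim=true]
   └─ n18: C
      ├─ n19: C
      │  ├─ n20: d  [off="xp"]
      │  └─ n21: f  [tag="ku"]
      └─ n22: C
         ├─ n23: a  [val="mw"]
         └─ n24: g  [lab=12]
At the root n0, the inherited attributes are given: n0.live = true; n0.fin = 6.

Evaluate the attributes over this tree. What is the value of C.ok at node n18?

3

1. n0.live = true  [given at root]
2. n0.fin = 6  [given at root]
3. n1.cnt = 26  [S₀.fin + 20]
4. n2.cnt = -1  [E₀.cnt - 27]
5. n3.off = 24  [E.cnt + 25]
6. n3.cnt = false  [false]
7. n4.tag = "zw"  [terminal]
8. n5.off = "vn"  [terminal]
9. n6.lab = 23  [terminal]
10. n3.tag = false  [A.off > 24]
11. n7.key = 29  [29]
12. n8.tag = "ru"  [terminal]
13. n9.lim = true  [terminal]
14. n7.acc = 11  [11]
15. n10.lab = 27  [terminal]
16. n2.key = true  [A.tag == false]
17. n1.key = true  [E₁.key == true]
18. n11.live = true  [true]
19. n11.fin = -3  [S₀.fin * -2 + 9]
20. n12.val = true  [S.live == true]
21. n12.lab = "vw"  ["vw"]
22. n13.val = false  [not C₀.val]
23. n13.lab = "vw"  [if C₀.val then C₀.lab else "v"]
24. n14.off = "xn"  [terminal]
25. n15.off = "uu"  [terminal]
26. n16.lim = true  [terminal]
27. n13.ok = 26  [len(d₀.off) + 24]
28. n17.lim = true  [terminal]
29. n12.ok = 4  [C₁.ok - 22]
30. n18.val = false  [S.fin == C₀.ok]
31. n18.lab = "ur"  ["ur"]
32. n19.val = true  [true]
33. n19.lab = "nq"  ["nq"]
34. n20.off = "xp"  [terminal]
35. n21.tag = "ku"  [terminal]
36. n19.ok = 18  [len(f.tag) + 16]
37. n22.val = true  [C₀.val == false]
38. n22.lab = "urq"  [C₀.lab ++ "q"]
39. n23.val = "mw"  [terminal]
40. n24.lab = 12  [terminal]
41. n22.ok = 8  [8]
42. n18.ok = 3  [(if C₀.val then C₁.ok else C₂.ok) - 5]
43. n11.lab = -9  [S.fin * -1 - 12]
44. n11.depth = 0  [C₀.ok * -2 + 8]
45. n0.lab = 20  [S₁.depth * -2 + 20]
46. n0.depth = -4  [S₁.lab + 5]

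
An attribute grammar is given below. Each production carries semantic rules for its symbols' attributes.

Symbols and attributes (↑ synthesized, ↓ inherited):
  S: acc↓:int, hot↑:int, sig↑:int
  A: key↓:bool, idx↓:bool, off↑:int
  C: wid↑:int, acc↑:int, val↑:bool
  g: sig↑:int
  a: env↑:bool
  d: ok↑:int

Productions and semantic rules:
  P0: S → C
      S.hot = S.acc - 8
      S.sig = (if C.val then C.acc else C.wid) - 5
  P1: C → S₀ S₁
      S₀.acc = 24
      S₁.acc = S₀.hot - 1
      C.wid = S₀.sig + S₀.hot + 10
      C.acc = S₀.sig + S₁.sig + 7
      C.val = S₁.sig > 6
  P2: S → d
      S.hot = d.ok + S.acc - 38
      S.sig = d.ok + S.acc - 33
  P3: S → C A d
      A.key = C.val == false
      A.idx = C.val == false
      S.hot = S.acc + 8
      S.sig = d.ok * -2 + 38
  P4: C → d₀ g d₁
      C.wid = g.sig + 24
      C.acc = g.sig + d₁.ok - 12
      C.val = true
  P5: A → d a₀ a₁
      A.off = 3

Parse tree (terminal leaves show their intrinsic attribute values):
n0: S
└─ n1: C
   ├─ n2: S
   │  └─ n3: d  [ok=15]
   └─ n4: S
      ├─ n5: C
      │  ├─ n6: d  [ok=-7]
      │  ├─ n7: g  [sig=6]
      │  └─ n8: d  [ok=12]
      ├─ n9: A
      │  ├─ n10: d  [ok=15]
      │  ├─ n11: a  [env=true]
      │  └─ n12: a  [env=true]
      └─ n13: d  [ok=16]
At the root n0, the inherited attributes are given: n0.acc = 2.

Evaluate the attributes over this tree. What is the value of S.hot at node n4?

8

1. n0.acc = 2  [given at root]
2. n2.acc = 24  [24]
3. n3.ok = 15  [terminal]
4. n2.hot = 1  [d.ok + S.acc - 38]
5. n2.sig = 6  [d.ok + S.acc - 33]
6. n4.acc = 0  [S₀.hot - 1]
7. n6.ok = -7  [terminal]
8. n7.sig = 6  [terminal]
9. n8.ok = 12  [terminal]
10. n5.wid = 30  [g.sig + 24]
11. n5.acc = 6  [g.sig + d₁.ok - 12]
12. n5.val = true  [true]
13. n9.key = false  [C.val == false]
14. n9.idx = false  [C.val == false]
15. n10.ok = 15  [terminal]
16. n11.env = true  [terminal]
17. n12.env = true  [terminal]
18. n9.off = 3  [3]
19. n13.ok = 16  [terminal]
20. n4.hot = 8  [S.acc + 8]
21. n4.sig = 6  [d.ok * -2 + 38]
22. n1.wid = 17  [S₀.sig + S₀.hot + 10]
23. n1.acc = 19  [S₀.sig + S₁.sig + 7]
24. n1.val = false  [S₁.sig > 6]
25. n0.hot = -6  [S.acc - 8]
26. n0.sig = 12  [(if C.val then C.acc else C.wid) - 5]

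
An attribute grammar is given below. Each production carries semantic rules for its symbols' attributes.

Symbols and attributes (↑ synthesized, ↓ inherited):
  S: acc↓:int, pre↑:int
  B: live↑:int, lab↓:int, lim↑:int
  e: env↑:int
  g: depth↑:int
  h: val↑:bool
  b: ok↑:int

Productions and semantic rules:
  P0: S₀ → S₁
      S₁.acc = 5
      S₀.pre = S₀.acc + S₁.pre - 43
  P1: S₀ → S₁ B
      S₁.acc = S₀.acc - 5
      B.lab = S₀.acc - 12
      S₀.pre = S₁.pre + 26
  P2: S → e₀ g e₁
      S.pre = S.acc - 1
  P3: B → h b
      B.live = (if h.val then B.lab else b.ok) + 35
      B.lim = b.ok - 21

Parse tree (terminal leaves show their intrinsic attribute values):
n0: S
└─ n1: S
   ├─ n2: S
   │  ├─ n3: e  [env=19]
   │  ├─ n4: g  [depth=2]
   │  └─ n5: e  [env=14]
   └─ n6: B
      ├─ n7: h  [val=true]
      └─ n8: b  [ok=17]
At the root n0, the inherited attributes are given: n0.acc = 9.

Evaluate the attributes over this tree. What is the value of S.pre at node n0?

1. n0.acc = 9  [given at root]
2. n1.acc = 5  [5]
3. n2.acc = 0  [S₀.acc - 5]
4. n3.env = 19  [terminal]
5. n4.depth = 2  [terminal]
6. n5.env = 14  [terminal]
7. n2.pre = -1  [S.acc - 1]
8. n6.lab = -7  [S₀.acc - 12]
9. n7.val = true  [terminal]
10. n8.ok = 17  [terminal]
11. n6.live = 28  [(if h.val then B.lab else b.ok) + 35]
12. n6.lim = -4  [b.ok - 21]
13. n1.pre = 25  [S₁.pre + 26]
14. n0.pre = -9  [S₀.acc + S₁.pre - 43]

-9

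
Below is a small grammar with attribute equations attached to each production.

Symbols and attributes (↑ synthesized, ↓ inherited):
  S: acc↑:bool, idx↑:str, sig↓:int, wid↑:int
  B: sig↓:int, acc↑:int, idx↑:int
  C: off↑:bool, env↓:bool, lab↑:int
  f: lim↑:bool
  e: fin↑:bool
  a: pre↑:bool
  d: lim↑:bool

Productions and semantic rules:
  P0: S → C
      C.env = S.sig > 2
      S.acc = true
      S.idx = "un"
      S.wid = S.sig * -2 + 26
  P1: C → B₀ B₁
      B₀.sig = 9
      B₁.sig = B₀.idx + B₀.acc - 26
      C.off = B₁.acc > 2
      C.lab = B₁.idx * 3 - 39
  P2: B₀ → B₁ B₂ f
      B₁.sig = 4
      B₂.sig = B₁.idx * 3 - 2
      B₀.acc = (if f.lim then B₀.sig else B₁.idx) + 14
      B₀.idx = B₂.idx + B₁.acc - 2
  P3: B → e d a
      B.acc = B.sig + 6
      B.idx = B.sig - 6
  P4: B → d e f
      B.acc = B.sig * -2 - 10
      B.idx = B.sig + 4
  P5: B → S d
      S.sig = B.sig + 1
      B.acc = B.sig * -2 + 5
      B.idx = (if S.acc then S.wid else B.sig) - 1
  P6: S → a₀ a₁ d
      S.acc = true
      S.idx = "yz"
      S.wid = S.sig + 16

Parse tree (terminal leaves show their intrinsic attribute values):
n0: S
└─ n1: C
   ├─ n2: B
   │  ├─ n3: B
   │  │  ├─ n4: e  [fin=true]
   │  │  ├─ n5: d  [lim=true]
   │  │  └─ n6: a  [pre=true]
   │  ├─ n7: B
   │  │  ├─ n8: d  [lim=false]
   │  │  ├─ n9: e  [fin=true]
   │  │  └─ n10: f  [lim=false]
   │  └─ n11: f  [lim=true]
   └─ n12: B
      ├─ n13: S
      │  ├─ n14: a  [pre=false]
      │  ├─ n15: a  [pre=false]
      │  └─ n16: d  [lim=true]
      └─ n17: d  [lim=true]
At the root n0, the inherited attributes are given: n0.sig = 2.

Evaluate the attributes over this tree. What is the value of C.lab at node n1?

12

1. n0.sig = 2  [given at root]
2. n1.env = false  [S.sig > 2]
3. n2.sig = 9  [9]
4. n3.sig = 4  [4]
5. n4.fin = true  [terminal]
6. n5.lim = true  [terminal]
7. n6.pre = true  [terminal]
8. n3.acc = 10  [B.sig + 6]
9. n3.idx = -2  [B.sig - 6]
10. n7.sig = -8  [B₁.idx * 3 - 2]
11. n8.lim = false  [terminal]
12. n9.fin = true  [terminal]
13. n10.lim = false  [terminal]
14. n7.acc = 6  [B.sig * -2 - 10]
15. n7.idx = -4  [B.sig + 4]
16. n11.lim = true  [terminal]
17. n2.acc = 23  [(if f.lim then B₀.sig else B₁.idx) + 14]
18. n2.idx = 4  [B₂.idx + B₁.acc - 2]
19. n12.sig = 1  [B₀.idx + B₀.acc - 26]
20. n13.sig = 2  [B.sig + 1]
21. n14.pre = false  [terminal]
22. n15.pre = false  [terminal]
23. n16.lim = true  [terminal]
24. n13.acc = true  [true]
25. n13.idx = "yz"  ["yz"]
26. n13.wid = 18  [S.sig + 16]
27. n17.lim = true  [terminal]
28. n12.acc = 3  [B.sig * -2 + 5]
29. n12.idx = 17  [(if S.acc then S.wid else B.sig) - 1]
30. n1.off = true  [B₁.acc > 2]
31. n1.lab = 12  [B₁.idx * 3 - 39]
32. n0.acc = true  [true]
33. n0.idx = "un"  ["un"]
34. n0.wid = 22  [S.sig * -2 + 26]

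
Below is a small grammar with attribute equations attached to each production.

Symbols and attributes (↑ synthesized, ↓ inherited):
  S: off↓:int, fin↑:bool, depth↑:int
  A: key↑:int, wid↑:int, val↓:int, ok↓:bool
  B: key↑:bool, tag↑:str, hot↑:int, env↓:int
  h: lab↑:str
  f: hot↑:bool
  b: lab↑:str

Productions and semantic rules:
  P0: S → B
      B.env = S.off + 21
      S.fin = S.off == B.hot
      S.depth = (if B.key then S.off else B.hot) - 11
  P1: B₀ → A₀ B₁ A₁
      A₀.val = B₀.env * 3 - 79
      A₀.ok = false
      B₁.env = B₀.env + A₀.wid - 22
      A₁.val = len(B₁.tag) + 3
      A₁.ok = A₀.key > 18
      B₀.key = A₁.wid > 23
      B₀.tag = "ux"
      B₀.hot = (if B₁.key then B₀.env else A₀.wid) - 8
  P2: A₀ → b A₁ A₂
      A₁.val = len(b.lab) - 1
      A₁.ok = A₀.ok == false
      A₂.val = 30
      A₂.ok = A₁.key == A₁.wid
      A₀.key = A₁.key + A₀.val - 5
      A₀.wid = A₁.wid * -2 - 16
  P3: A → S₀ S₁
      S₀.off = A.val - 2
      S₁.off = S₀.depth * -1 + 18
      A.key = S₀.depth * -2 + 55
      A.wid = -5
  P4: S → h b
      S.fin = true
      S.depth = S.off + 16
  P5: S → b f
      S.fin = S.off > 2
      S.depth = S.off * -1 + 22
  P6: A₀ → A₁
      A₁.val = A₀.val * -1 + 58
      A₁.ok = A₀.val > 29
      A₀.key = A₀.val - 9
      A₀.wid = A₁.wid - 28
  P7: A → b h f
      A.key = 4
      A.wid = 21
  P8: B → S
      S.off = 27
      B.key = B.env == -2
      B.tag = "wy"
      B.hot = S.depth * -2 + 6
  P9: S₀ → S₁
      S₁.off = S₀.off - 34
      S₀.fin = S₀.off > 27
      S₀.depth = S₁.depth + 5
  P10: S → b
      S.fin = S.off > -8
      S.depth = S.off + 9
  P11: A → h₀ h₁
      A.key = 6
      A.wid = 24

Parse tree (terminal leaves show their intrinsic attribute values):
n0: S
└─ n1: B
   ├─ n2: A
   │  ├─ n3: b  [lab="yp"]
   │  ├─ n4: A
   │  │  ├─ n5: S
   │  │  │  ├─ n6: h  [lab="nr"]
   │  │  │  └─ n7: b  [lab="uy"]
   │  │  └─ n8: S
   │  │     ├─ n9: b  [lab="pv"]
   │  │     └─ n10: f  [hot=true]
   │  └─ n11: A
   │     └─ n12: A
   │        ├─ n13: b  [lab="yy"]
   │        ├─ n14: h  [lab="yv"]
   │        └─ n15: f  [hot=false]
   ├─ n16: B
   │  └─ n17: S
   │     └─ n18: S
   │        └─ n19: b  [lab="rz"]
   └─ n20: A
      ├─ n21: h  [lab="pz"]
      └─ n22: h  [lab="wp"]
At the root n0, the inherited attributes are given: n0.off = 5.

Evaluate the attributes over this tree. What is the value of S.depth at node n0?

-6

1. n0.off = 5  [given at root]
2. n1.env = 26  [S.off + 21]
3. n2.val = -1  [B₀.env * 3 - 79]
4. n2.ok = false  [false]
5. n3.lab = "yp"  [terminal]
6. n4.val = 1  [len(b.lab) - 1]
7. n4.ok = true  [A₀.ok == false]
8. n5.off = -1  [A.val - 2]
9. n6.lab = "nr"  [terminal]
10. n7.lab = "uy"  [terminal]
11. n5.fin = true  [true]
12. n5.depth = 15  [S.off + 16]
13. n8.off = 3  [S₀.depth * -1 + 18]
14. n9.lab = "pv"  [terminal]
15. n10.hot = true  [terminal]
16. n8.fin = true  [S.off > 2]
17. n8.depth = 19  [S.off * -1 + 22]
18. n4.key = 25  [S₀.depth * -2 + 55]
19. n4.wid = -5  [-5]
20. n11.val = 30  [30]
21. n11.ok = false  [A₁.key == A₁.wid]
22. n12.val = 28  [A₀.val * -1 + 58]
23. n12.ok = true  [A₀.val > 29]
24. n13.lab = "yy"  [terminal]
25. n14.lab = "yv"  [terminal]
26. n15.hot = false  [terminal]
27. n12.key = 4  [4]
28. n12.wid = 21  [21]
29. n11.key = 21  [A₀.val - 9]
30. n11.wid = -7  [A₁.wid - 28]
31. n2.key = 19  [A₁.key + A₀.val - 5]
32. n2.wid = -6  [A₁.wid * -2 - 16]
33. n16.env = -2  [B₀.env + A₀.wid - 22]
34. n17.off = 27  [27]
35. n18.off = -7  [S₀.off - 34]
36. n19.lab = "rz"  [terminal]
37. n18.fin = true  [S.off > -8]
38. n18.depth = 2  [S.off + 9]
39. n17.fin = false  [S₀.off > 27]
40. n17.depth = 7  [S₁.depth + 5]
41. n16.key = true  [B.env == -2]
42. n16.tag = "wy"  ["wy"]
43. n16.hot = -8  [S.depth * -2 + 6]
44. n20.val = 5  [len(B₁.tag) + 3]
45. n20.ok = true  [A₀.key > 18]
46. n21.lab = "pz"  [terminal]
47. n22.lab = "wp"  [terminal]
48. n20.key = 6  [6]
49. n20.wid = 24  [24]
50. n1.key = true  [A₁.wid > 23]
51. n1.tag = "ux"  ["ux"]
52. n1.hot = 18  [(if B₁.key then B₀.env else A₀.wid) - 8]
53. n0.fin = false  [S.off == B.hot]
54. n0.depth = -6  [(if B.key then S.off else B.hot) - 11]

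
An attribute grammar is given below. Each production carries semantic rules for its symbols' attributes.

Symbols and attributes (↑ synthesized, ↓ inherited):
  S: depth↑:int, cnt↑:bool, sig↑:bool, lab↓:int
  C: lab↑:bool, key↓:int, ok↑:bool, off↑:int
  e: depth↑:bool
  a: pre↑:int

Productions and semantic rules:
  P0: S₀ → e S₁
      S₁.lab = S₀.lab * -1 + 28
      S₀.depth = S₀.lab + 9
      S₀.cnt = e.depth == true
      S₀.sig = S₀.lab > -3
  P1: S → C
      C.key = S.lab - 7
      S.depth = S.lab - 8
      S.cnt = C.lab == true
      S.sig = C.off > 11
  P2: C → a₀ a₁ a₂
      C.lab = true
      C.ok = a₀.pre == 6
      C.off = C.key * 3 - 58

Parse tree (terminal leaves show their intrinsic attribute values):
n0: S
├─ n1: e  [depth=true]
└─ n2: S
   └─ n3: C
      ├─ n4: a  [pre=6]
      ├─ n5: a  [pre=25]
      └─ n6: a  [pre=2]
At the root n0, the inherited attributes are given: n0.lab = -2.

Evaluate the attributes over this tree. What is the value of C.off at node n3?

11

1. n0.lab = -2  [given at root]
2. n1.depth = true  [terminal]
3. n2.lab = 30  [S₀.lab * -1 + 28]
4. n3.key = 23  [S.lab - 7]
5. n4.pre = 6  [terminal]
6. n5.pre = 25  [terminal]
7. n6.pre = 2  [terminal]
8. n3.lab = true  [true]
9. n3.ok = true  [a₀.pre == 6]
10. n3.off = 11  [C.key * 3 - 58]
11. n2.depth = 22  [S.lab - 8]
12. n2.cnt = true  [C.lab == true]
13. n2.sig = false  [C.off > 11]
14. n0.depth = 7  [S₀.lab + 9]
15. n0.cnt = true  [e.depth == true]
16. n0.sig = true  [S₀.lab > -3]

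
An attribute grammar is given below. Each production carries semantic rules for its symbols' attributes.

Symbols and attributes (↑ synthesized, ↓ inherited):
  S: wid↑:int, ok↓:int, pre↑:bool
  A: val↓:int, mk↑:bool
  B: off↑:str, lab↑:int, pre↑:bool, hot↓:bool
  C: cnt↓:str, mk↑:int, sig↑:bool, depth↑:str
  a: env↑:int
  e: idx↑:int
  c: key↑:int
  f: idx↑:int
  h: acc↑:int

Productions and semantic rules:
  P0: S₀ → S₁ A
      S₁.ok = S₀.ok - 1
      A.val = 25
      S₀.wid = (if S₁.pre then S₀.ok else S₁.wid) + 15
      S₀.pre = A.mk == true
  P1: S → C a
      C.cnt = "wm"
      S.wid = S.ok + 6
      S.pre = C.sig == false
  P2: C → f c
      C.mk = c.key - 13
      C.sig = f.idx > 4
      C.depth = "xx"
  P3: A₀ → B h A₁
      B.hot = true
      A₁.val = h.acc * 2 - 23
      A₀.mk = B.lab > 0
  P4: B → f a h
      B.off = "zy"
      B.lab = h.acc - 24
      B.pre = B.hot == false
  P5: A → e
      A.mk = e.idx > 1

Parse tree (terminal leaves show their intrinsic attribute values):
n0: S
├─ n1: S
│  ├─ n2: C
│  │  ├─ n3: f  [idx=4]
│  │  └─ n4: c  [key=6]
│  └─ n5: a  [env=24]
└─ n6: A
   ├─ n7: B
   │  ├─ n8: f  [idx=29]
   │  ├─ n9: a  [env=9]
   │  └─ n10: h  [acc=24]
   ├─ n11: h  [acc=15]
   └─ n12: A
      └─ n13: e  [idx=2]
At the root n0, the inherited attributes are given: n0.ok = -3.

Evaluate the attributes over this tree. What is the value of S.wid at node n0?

12

1. n0.ok = -3  [given at root]
2. n1.ok = -4  [S₀.ok - 1]
3. n2.cnt = "wm"  ["wm"]
4. n3.idx = 4  [terminal]
5. n4.key = 6  [terminal]
6. n2.mk = -7  [c.key - 13]
7. n2.sig = false  [f.idx > 4]
8. n2.depth = "xx"  ["xx"]
9. n5.env = 24  [terminal]
10. n1.wid = 2  [S.ok + 6]
11. n1.pre = true  [C.sig == false]
12. n6.val = 25  [25]
13. n7.hot = true  [true]
14. n8.idx = 29  [terminal]
15. n9.env = 9  [terminal]
16. n10.acc = 24  [terminal]
17. n7.off = "zy"  ["zy"]
18. n7.lab = 0  [h.acc - 24]
19. n7.pre = false  [B.hot == false]
20. n11.acc = 15  [terminal]
21. n12.val = 7  [h.acc * 2 - 23]
22. n13.idx = 2  [terminal]
23. n12.mk = true  [e.idx > 1]
24. n6.mk = false  [B.lab > 0]
25. n0.wid = 12  [(if S₁.pre then S₀.ok else S₁.wid) + 15]
26. n0.pre = false  [A.mk == true]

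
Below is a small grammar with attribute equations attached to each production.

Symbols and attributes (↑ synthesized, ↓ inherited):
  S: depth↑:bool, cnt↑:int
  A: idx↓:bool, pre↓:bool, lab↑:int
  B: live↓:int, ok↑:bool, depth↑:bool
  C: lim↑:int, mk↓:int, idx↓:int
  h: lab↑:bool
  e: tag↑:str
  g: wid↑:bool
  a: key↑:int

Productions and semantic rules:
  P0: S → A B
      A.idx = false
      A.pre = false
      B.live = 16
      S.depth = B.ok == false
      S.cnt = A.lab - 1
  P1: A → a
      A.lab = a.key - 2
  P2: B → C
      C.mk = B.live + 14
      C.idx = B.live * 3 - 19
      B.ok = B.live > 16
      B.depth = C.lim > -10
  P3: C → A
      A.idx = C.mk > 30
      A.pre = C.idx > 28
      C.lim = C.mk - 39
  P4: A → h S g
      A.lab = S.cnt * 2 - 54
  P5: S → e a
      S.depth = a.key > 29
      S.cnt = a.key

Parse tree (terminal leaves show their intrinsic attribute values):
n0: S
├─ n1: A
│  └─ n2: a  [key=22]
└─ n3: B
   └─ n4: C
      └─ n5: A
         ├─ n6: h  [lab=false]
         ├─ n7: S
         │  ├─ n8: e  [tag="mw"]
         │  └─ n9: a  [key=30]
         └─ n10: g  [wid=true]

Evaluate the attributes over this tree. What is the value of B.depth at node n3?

1. n1.idx = false  [false]
2. n1.pre = false  [false]
3. n2.key = 22  [terminal]
4. n1.lab = 20  [a.key - 2]
5. n3.live = 16  [16]
6. n4.mk = 30  [B.live + 14]
7. n4.idx = 29  [B.live * 3 - 19]
8. n5.idx = false  [C.mk > 30]
9. n5.pre = true  [C.idx > 28]
10. n6.lab = false  [terminal]
11. n8.tag = "mw"  [terminal]
12. n9.key = 30  [terminal]
13. n7.depth = true  [a.key > 29]
14. n7.cnt = 30  [a.key]
15. n10.wid = true  [terminal]
16. n5.lab = 6  [S.cnt * 2 - 54]
17. n4.lim = -9  [C.mk - 39]
18. n3.ok = false  [B.live > 16]
19. n3.depth = true  [C.lim > -10]
20. n0.depth = true  [B.ok == false]
21. n0.cnt = 19  [A.lab - 1]

true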